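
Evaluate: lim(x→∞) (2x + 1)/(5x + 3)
This is an ∞/∞ indeterminate form.

Apply L'Hôpital's rule: differentiate numerator and denominator separately.
  f(x) = 2·x + 1   ⇒   f'(x) = 2
  g(x) = 5·x + 3   ⇒   g'(x) = 5
  lim(x→∞) f'(x)/g'(x) = lim(x→∞) (2)/(5)
  = 2/5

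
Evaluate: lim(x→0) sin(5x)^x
This is an exponential indeterminate form.

For exponential indeterminate forms, take the natural log:
  Let L = lim(x→0) sin(5x)^x
  Then ln(L) = lim(x→0) [exponent × ln(base)]
  Evaluate using L'Hôpital or standard limits, then exponentiate.
  L = 1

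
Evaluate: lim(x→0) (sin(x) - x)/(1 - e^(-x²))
This is a 0/0 indeterminate form.

Apply L'Hôpital's rule: differentiate numerator and denominator separately.
  f(x) = -x + sin(x)   ⇒   f'(x) = cos(x) - 1
  g(x) = 1 - e^(-x^2)   ⇒   g'(x) = 2·x·e^(-x^2)
  lim(x→0) f'(x)/g'(x) = lim(x→0) (cos(x) - 1)/(2·x·e^(-x^2))
  = 0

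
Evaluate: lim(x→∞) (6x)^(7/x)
This is an exponential indeterminate form.

For exponential indeterminate forms, take the natural log:
  Let L = lim(x→∞) (6x)^(7/x)
  Then ln(L) = lim(x→∞) [exponent × ln(base)]
  Evaluate using L'Hôpital or standard limits, then exponentiate.
  L = 1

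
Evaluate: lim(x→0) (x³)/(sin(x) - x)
This is a 0/0 indeterminate form.

Apply L'Hôpital's rule: differentiate numerator and denominator separately.
  f(x) = x^3   ⇒   f'(x) = 3·x^2
  g(x) = -x + sin(x)   ⇒   g'(x) = cos(x) - 1
  lim(x→0) f'(x)/g'(x) = lim(x→0) (3·x^2)/(cos(x) - 1)
  = -6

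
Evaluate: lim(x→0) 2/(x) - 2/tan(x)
This is an ∞-∞ indeterminate form.

Combine fractions or rationalize to convert ∞-∞ to 0/0 form:
  lim(x→0) 2/(x) - 2/tan(x) = 0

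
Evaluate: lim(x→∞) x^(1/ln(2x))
This is an exponential indeterminate form.

For exponential indeterminate forms, take the natural log:
  Let L = lim(x→∞) x^(1/ln(2x))
  Then ln(L) = lim(x→∞) [exponent × ln(base)]
  Evaluate using L'Hôpital or standard limits, then exponentiate.
  L = e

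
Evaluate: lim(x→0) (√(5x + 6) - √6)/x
This is a standard limit.

Factor or rationalize the expression:
  lim(x→0) (√(5x + 6) - √6)/x = 5·sqrt(6)/12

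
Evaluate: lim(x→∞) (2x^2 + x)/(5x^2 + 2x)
This is an ∞/∞ indeterminate form.

Apply L'Hôpital's rule: differentiate numerator and denominator separately.
  f(x) = 2·x^2 + x   ⇒   f'(x) = 4·x + 1
  g(x) = 5·x^2 + 2·x   ⇒   g'(x) = 10·x + 2
  lim(x→∞) f'(x)/g'(x) = lim(x→∞) (4·x + 1)/(10·x + 2)
  = 2/5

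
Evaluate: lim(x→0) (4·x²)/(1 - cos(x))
This is a 0/0 indeterminate form.

Apply L'Hôpital's rule: differentiate numerator and denominator separately.
  f(x) = 4·x^2   ⇒   f'(x) = 8·x
  g(x) = 1 - cos(x)   ⇒   g'(x) = sin(x)
  lim(x→0) f'(x)/g'(x) = lim(x→0) (8·x)/(sin(x))
  = 8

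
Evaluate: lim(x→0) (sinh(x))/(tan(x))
This is a 0/0 indeterminate form.

Apply L'Hôpital's rule: differentiate numerator and denominator separately.
  f(x) = sinh(x)   ⇒   f'(x) = cosh(x)
  g(x) = tan(x)   ⇒   g'(x) = tan(x)^2 + 1
  lim(x→0) f'(x)/g'(x) = lim(x→0) (cosh(x))/(tan(x)^2 + 1)
  = 1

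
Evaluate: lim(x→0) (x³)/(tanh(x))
This is a 0/0 indeterminate form.

Apply L'Hôpital's rule: differentiate numerator and denominator separately.
  f(x) = x^3   ⇒   f'(x) = 3·x^2
  g(x) = tanh(x)   ⇒   g'(x) = 1 - tanh(x)^2
  lim(x→0) f'(x)/g'(x) = lim(x→0) (3·x^2)/(1 - tanh(x)^2)
  = 0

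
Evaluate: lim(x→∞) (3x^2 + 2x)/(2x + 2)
This is an ∞/∞ indeterminate form.

Apply L'Hôpital's rule: differentiate numerator and denominator separately.
  f(x) = 3·x^2 + 2·x   ⇒   f'(x) = 6·x + 2
  g(x) = 2·x + 2   ⇒   g'(x) = 2
  lim(x→∞) f'(x)/g'(x) = lim(x→∞) (6·x + 2)/(2)
  = ∞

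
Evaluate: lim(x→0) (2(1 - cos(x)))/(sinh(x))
This is a 0/0 indeterminate form.

Apply L'Hôpital's rule: differentiate numerator and denominator separately.
  f(x) = 2 - 2·cos(x)   ⇒   f'(x) = 2·sin(x)
  g(x) = sinh(x)   ⇒   g'(x) = cosh(x)
  lim(x→0) f'(x)/g'(x) = lim(x→0) (2·sin(x))/(cosh(x))
  = 0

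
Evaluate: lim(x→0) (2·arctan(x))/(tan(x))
This is a 0/0 indeterminate form.

Apply L'Hôpital's rule: differentiate numerator and denominator separately.
  f(x) = 2·atan(x)   ⇒   f'(x) = 2/(x^2 + 1)
  g(x) = tan(x)   ⇒   g'(x) = tan(x)^2 + 1
  lim(x→0) f'(x)/g'(x) = lim(x→0) (2/(x^2 + 1))/(tan(x)^2 + 1)
  = 2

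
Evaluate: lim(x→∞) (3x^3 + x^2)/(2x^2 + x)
This is an ∞/∞ indeterminate form.

Apply L'Hôpital's rule: differentiate numerator and denominator separately.
  f(x) = 3·x^3 + x^2   ⇒   f'(x) = 9·x^2 + 2·x
  g(x) = 2·x^2 + x   ⇒   g'(x) = 4·x + 1
  lim(x→∞) f'(x)/g'(x) = lim(x→∞) (9·x^2 + 2·x)/(4·x + 1)
  = ∞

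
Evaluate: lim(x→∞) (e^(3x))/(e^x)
This is an ∞/∞ indeterminate form.

Apply L'Hôpital's rule: differentiate numerator and denominator separately.
  f(x) = e^(3·x)   ⇒   f'(x) = 3·e^(3·x)
  g(x) = e^(x)   ⇒   g'(x) = e^(x)
  lim(x→∞) f'(x)/g'(x) = lim(x→∞) (3·e^(3·x))/(e^(x))
  = ∞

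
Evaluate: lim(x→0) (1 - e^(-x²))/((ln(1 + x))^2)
This is a 0/0 indeterminate form.

Apply L'Hôpital's rule: differentiate numerator and denominator separately.
  f(x) = 1 - e^(-x^2)   ⇒   f'(x) = 2·x·e^(-x^2)
  g(x) = ln(x + 1)^2   ⇒   g'(x) = 2·ln(x + 1)/(x + 1)
  lim(x→0) f'(x)/g'(x) = lim(x→0) (2·x·e^(-x^2))/(2·ln(x + 1)/(x + 1))
  = 1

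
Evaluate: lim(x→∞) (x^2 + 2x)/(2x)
This is an ∞/∞ indeterminate form.

Apply L'Hôpital's rule: differentiate numerator and denominator separately.
  f(x) = x^2 + 2·x   ⇒   f'(x) = 2·x + 2
  g(x) = 2·x   ⇒   g'(x) = 2
  lim(x→∞) f'(x)/g'(x) = lim(x→∞) (2·x + 2)/(2)
  = ∞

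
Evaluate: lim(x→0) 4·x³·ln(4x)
This is a 0·∞ indeterminate form.

Rewrite 0·∞ as a quotient (0/0 or ∞/∞ form), then apply L'Hôpital's rule:
  lim(x→0) 4·x³·ln(4x) = 0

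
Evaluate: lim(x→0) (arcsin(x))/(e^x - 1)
This is a 0/0 indeterminate form.

Apply L'Hôpital's rule: differentiate numerator and denominator separately.
  f(x) = asin(x)   ⇒   f'(x) = 1/sqrt(1 - x^2)
  g(x) = e^(x) - 1   ⇒   g'(x) = e^(x)
  lim(x→0) f'(x)/g'(x) = lim(x→0) (1/sqrt(1 - x^2))/(e^(x))
  = 1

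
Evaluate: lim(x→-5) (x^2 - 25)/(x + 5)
This is a standard limit.

Factor or rationalize the expression:
  lim(x→-5) (x^2 - 25)/(x + 5) = -10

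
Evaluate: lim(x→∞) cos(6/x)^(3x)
This is an exponential indeterminate form.

For exponential indeterminate forms, take the natural log:
  Let L = lim(x→∞) cos(6/x)^(3x)
  Then ln(L) = lim(x→∞) [exponent × ln(base)]
  Evaluate using L'Hôpital or standard limits, then exponentiate.
  L = 1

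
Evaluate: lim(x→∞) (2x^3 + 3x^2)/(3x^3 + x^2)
This is an ∞/∞ indeterminate form.

Apply L'Hôpital's rule: differentiate numerator and denominator separately.
  f(x) = 2·x^3 + 3·x^2   ⇒   f'(x) = 6·x^2 + 6·x
  g(x) = 3·x^3 + x^2   ⇒   g'(x) = 9·x^2 + 2·x
  lim(x→∞) f'(x)/g'(x) = lim(x→∞) (6·x^2 + 6·x)/(9·x^2 + 2·x)
  = 2/3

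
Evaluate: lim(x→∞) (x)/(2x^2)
This is an ∞/∞ indeterminate form.

Apply L'Hôpital's rule: differentiate numerator and denominator separately.
  f(x) = x   ⇒   f'(x) = 1
  g(x) = 2·x^2   ⇒   g'(x) = 4·x
  lim(x→∞) f'(x)/g'(x) = lim(x→∞) (1)/(4·x)
  = 0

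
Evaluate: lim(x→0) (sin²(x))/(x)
This is a 0/0 indeterminate form.

Apply L'Hôpital's rule: differentiate numerator and denominator separately.
  f(x) = sin(x)^2   ⇒   f'(x) = 2·sin(x)·cos(x)
  g(x) = x   ⇒   g'(x) = 1
  lim(x→0) f'(x)/g'(x) = lim(x→0) (2·sin(x)·cos(x))/(1)
  = 0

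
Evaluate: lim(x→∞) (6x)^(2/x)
This is an exponential indeterminate form.

For exponential indeterminate forms, take the natural log:
  Let L = lim(x→∞) (6x)^(2/x)
  Then ln(L) = lim(x→∞) [exponent × ln(base)]
  Evaluate using L'Hôpital or standard limits, then exponentiate.
  L = 1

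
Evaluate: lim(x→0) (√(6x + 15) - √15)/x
This is a standard limit.

Factor or rationalize the expression:
  lim(x→0) (√(6x + 15) - √15)/x = sqrt(15)/5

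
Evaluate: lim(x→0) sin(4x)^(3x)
This is an exponential indeterminate form.

For exponential indeterminate forms, take the natural log:
  Let L = lim(x→0) sin(4x)^(3x)
  Then ln(L) = lim(x→0) [exponent × ln(base)]
  Evaluate using L'Hôpital or standard limits, then exponentiate.
  L = 1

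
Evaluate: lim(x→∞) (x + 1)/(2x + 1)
This is an ∞/∞ indeterminate form.

Apply L'Hôpital's rule: differentiate numerator and denominator separately.
  f(x) = x + 1   ⇒   f'(x) = 1
  g(x) = 2·x + 1   ⇒   g'(x) = 2
  lim(x→∞) f'(x)/g'(x) = lim(x→∞) (1)/(2)
  = 1/2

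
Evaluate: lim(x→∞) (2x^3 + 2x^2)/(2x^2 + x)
This is an ∞/∞ indeterminate form.

Apply L'Hôpital's rule: differentiate numerator and denominator separately.
  f(x) = 2·x^3 + 2·x^2   ⇒   f'(x) = 6·x^2 + 4·x
  g(x) = 2·x^2 + x   ⇒   g'(x) = 4·x + 1
  lim(x→∞) f'(x)/g'(x) = lim(x→∞) (6·x^2 + 4·x)/(4·x + 1)
  = ∞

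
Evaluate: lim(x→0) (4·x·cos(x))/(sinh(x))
This is a 0/0 indeterminate form.

Apply L'Hôpital's rule: differentiate numerator and denominator separately.
  f(x) = 4·x·cos(x)   ⇒   f'(x) = -4·x·sin(x) + 4·cos(x)
  g(x) = sinh(x)   ⇒   g'(x) = cosh(x)
  lim(x→0) f'(x)/g'(x) = lim(x→0) (-4·x·sin(x) + 4·cos(x))/(cosh(x))
  = 4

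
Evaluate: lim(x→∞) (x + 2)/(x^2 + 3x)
This is an ∞/∞ indeterminate form.

Apply L'Hôpital's rule: differentiate numerator and denominator separately.
  f(x) = x + 2   ⇒   f'(x) = 1
  g(x) = x^2 + 3·x   ⇒   g'(x) = 2·x + 3
  lim(x→∞) f'(x)/g'(x) = lim(x→∞) (1)/(2·x + 3)
  = 0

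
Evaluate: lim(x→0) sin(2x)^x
This is an exponential indeterminate form.

For exponential indeterminate forms, take the natural log:
  Let L = lim(x→0) sin(2x)^x
  Then ln(L) = lim(x→0) [exponent × ln(base)]
  Evaluate using L'Hôpital or standard limits, then exponentiate.
  L = 1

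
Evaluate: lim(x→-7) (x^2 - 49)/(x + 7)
This is a standard limit.

Factor or rationalize the expression:
  lim(x→-7) (x^2 - 49)/(x + 7) = -14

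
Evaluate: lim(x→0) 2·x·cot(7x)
This is a 0·∞ indeterminate form.

Rewrite 0·∞ as a quotient (0/0 or ∞/∞ form), then apply L'Hôpital's rule:
  lim(x→0) 2·x·cot(7x) = 2/7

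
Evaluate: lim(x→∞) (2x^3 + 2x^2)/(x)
This is an ∞/∞ indeterminate form.

Apply L'Hôpital's rule: differentiate numerator and denominator separately.
  f(x) = 2·x^3 + 2·x^2   ⇒   f'(x) = 6·x^2 + 4·x
  g(x) = x   ⇒   g'(x) = 1
  lim(x→∞) f'(x)/g'(x) = lim(x→∞) (6·x^2 + 4·x)/(1)
  = ∞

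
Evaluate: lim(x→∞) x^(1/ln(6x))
This is an exponential indeterminate form.

For exponential indeterminate forms, take the natural log:
  Let L = lim(x→∞) x^(1/ln(6x))
  Then ln(L) = lim(x→∞) [exponent × ln(base)]
  Evaluate using L'Hôpital or standard limits, then exponentiate.
  L = e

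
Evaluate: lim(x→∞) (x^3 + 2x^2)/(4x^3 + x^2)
This is an ∞/∞ indeterminate form.

Apply L'Hôpital's rule: differentiate numerator and denominator separately.
  f(x) = x^3 + 2·x^2   ⇒   f'(x) = 3·x^2 + 4·x
  g(x) = 4·x^3 + x^2   ⇒   g'(x) = 12·x^2 + 2·x
  lim(x→∞) f'(x)/g'(x) = lim(x→∞) (3·x^2 + 4·x)/(12·x^2 + 2·x)
  = 1/4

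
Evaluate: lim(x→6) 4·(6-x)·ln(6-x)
This is a 0·∞ indeterminate form.

Rewrite 0·∞ as a quotient (0/0 or ∞/∞ form), then apply L'Hôpital's rule:
  lim(x→6) 4·(6-x)·ln(6-x) = 0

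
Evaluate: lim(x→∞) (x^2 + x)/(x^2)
This is an ∞/∞ indeterminate form.

Apply L'Hôpital's rule: differentiate numerator and denominator separately.
  f(x) = x^2 + x   ⇒   f'(x) = 2·x + 1
  g(x) = x^2   ⇒   g'(x) = 2·x
  lim(x→∞) f'(x)/g'(x) = lim(x→∞) (2·x + 1)/(2·x)
  = 1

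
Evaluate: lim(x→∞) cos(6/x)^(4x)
This is an exponential indeterminate form.

For exponential indeterminate forms, take the natural log:
  Let L = lim(x→∞) cos(6/x)^(4x)
  Then ln(L) = lim(x→∞) [exponent × ln(base)]
  Evaluate using L'Hôpital or standard limits, then exponentiate.
  L = 1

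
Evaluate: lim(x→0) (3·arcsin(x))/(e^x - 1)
This is a 0/0 indeterminate form.

Apply L'Hôpital's rule: differentiate numerator and denominator separately.
  f(x) = 3·asin(x)   ⇒   f'(x) = 3/sqrt(1 - x^2)
  g(x) = e^(x) - 1   ⇒   g'(x) = e^(x)
  lim(x→0) f'(x)/g'(x) = lim(x→0) (3/sqrt(1 - x^2))/(e^(x))
  = 3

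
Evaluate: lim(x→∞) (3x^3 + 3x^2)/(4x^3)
This is an ∞/∞ indeterminate form.

Apply L'Hôpital's rule: differentiate numerator and denominator separately.
  f(x) = 3·x^3 + 3·x^2   ⇒   f'(x) = 9·x^2 + 6·x
  g(x) = 4·x^3   ⇒   g'(x) = 12·x^2
  lim(x→∞) f'(x)/g'(x) = lim(x→∞) (9·x^2 + 6·x)/(12·x^2)
  = 3/4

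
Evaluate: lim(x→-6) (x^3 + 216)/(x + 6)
This is a standard limit.

Factor or rationalize the expression:
  lim(x→-6) (x^3 + 216)/(x + 6) = 108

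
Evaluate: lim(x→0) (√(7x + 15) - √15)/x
This is a standard limit.

Factor or rationalize the expression:
  lim(x→0) (√(7x + 15) - √15)/x = 7·sqrt(15)/30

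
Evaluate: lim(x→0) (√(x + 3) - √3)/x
This is a standard limit.

Factor or rationalize the expression:
  lim(x→0) (√(x + 3) - √3)/x = sqrt(3)/6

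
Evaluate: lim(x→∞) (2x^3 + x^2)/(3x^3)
This is an ∞/∞ indeterminate form.

Apply L'Hôpital's rule: differentiate numerator and denominator separately.
  f(x) = 2·x^3 + x^2   ⇒   f'(x) = 6·x^2 + 2·x
  g(x) = 3·x^3   ⇒   g'(x) = 9·x^2
  lim(x→∞) f'(x)/g'(x) = lim(x→∞) (6·x^2 + 2·x)/(9·x^2)
  = 2/3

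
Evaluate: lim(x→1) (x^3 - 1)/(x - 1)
This is a standard limit.

Factor or rationalize the expression:
  lim(x→1) (x^3 - 1)/(x - 1) = 3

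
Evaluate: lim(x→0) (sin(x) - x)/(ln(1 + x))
This is a 0/0 indeterminate form.

Apply L'Hôpital's rule: differentiate numerator and denominator separately.
  f(x) = -x + sin(x)   ⇒   f'(x) = cos(x) - 1
  g(x) = ln(x + 1)   ⇒   g'(x) = 1/(x + 1)
  lim(x→0) f'(x)/g'(x) = lim(x→0) (cos(x) - 1)/(1/(x + 1))
  = 0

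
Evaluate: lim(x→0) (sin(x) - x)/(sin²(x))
This is a 0/0 indeterminate form.

Apply L'Hôpital's rule: differentiate numerator and denominator separately.
  f(x) = -x + sin(x)   ⇒   f'(x) = cos(x) - 1
  g(x) = sin(x)^2   ⇒   g'(x) = 2·sin(x)·cos(x)
  lim(x→0) f'(x)/g'(x) = lim(x→0) (cos(x) - 1)/(2·sin(x)·cos(x))
  = 0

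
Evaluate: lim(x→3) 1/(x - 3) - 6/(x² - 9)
This is an ∞-∞ indeterminate form.

Combine fractions or rationalize to convert ∞-∞ to 0/0 form:
  lim(x→3) 1/(x - 3) - 6/(x² - 9) = 1/6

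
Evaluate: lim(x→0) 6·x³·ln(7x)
This is a 0·∞ indeterminate form.

Rewrite 0·∞ as a quotient (0/0 or ∞/∞ form), then apply L'Hôpital's rule:
  lim(x→0) 6·x³·ln(7x) = 0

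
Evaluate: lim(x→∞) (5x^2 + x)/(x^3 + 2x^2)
This is an ∞/∞ indeterminate form.

Apply L'Hôpital's rule: differentiate numerator and denominator separately.
  f(x) = 5·x^2 + x   ⇒   f'(x) = 10·x + 1
  g(x) = x^3 + 2·x^2   ⇒   g'(x) = 3·x^2 + 4·x
  lim(x→∞) f'(x)/g'(x) = lim(x→∞) (10·x + 1)/(3·x^2 + 4·x)
  = 0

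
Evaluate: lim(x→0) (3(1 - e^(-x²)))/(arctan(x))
This is a 0/0 indeterminate form.

Apply L'Hôpital's rule: differentiate numerator and denominator separately.
  f(x) = 3 - 3·e^(-x^2)   ⇒   f'(x) = 6·x·e^(-x^2)
  g(x) = atan(x)   ⇒   g'(x) = 1/(x^2 + 1)
  lim(x→0) f'(x)/g'(x) = lim(x→0) (6·x·e^(-x^2))/(1/(x^2 + 1))
  = 0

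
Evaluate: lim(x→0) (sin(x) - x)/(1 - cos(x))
This is a 0/0 indeterminate form.

Apply L'Hôpital's rule: differentiate numerator and denominator separately.
  f(x) = -x + sin(x)   ⇒   f'(x) = cos(x) - 1
  g(x) = 1 - cos(x)   ⇒   g'(x) = sin(x)
  lim(x→0) f'(x)/g'(x) = lim(x→0) (cos(x) - 1)/(sin(x))
  = 0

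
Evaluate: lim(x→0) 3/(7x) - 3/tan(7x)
This is an ∞-∞ indeterminate form.

Combine fractions or rationalize to convert ∞-∞ to 0/0 form:
  lim(x→0) 3/(7x) - 3/tan(7x) = 0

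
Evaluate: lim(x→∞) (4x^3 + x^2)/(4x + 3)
This is an ∞/∞ indeterminate form.

Apply L'Hôpital's rule: differentiate numerator and denominator separately.
  f(x) = 4·x^3 + x^2   ⇒   f'(x) = 12·x^2 + 2·x
  g(x) = 4·x + 3   ⇒   g'(x) = 4
  lim(x→∞) f'(x)/g'(x) = lim(x→∞) (12·x^2 + 2·x)/(4)
  = ∞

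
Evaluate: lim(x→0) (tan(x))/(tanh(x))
This is a 0/0 indeterminate form.

Apply L'Hôpital's rule: differentiate numerator and denominator separately.
  f(x) = tan(x)   ⇒   f'(x) = tan(x)^2 + 1
  g(x) = tanh(x)   ⇒   g'(x) = 1 - tanh(x)^2
  lim(x→0) f'(x)/g'(x) = lim(x→0) (tan(x)^2 + 1)/(1 - tanh(x)^2)
  = 1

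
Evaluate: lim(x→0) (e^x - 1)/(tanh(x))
This is a 0/0 indeterminate form.

Apply L'Hôpital's rule: differentiate numerator and denominator separately.
  f(x) = e^(x) - 1   ⇒   f'(x) = e^(x)
  g(x) = tanh(x)   ⇒   g'(x) = 1 - tanh(x)^2
  lim(x→0) f'(x)/g'(x) = lim(x→0) (e^(x))/(1 - tanh(x)^2)
  = 1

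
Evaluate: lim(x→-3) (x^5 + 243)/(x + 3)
This is a standard limit.

Factor or rationalize the expression:
  lim(x→-3) (x^5 + 243)/(x + 3) = 405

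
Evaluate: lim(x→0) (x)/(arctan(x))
This is a 0/0 indeterminate form.

Apply L'Hôpital's rule: differentiate numerator and denominator separately.
  f(x) = x   ⇒   f'(x) = 1
  g(x) = atan(x)   ⇒   g'(x) = 1/(x^2 + 1)
  lim(x→0) f'(x)/g'(x) = lim(x→0) (1)/(1/(x^2 + 1))
  = 1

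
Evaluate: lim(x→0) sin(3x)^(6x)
This is an exponential indeterminate form.

For exponential indeterminate forms, take the natural log:
  Let L = lim(x→0) sin(3x)^(6x)
  Then ln(L) = lim(x→0) [exponent × ln(base)]
  Evaluate using L'Hôpital or standard limits, then exponentiate.
  L = 1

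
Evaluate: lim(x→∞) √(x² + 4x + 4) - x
This is an ∞-∞ indeterminate form.

Combine fractions or rationalize to convert ∞-∞ to 0/0 form:
  lim(x→∞) √(x² + 4x + 4) - x = 2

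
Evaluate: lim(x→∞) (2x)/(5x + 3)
This is an ∞/∞ indeterminate form.

Apply L'Hôpital's rule: differentiate numerator and denominator separately.
  f(x) = 2·x   ⇒   f'(x) = 2
  g(x) = 5·x + 3   ⇒   g'(x) = 5
  lim(x→∞) f'(x)/g'(x) = lim(x→∞) (2)/(5)
  = 2/5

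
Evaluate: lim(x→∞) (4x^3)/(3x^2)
This is an ∞/∞ indeterminate form.

Apply L'Hôpital's rule: differentiate numerator and denominator separately.
  f(x) = 4·x^3   ⇒   f'(x) = 12·x^2
  g(x) = 3·x^2   ⇒   g'(x) = 6·x
  lim(x→∞) f'(x)/g'(x) = lim(x→∞) (12·x^2)/(6·x)
  = ∞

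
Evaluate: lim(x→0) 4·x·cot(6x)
This is a 0·∞ indeterminate form.

Rewrite 0·∞ as a quotient (0/0 or ∞/∞ form), then apply L'Hôpital's rule:
  lim(x→0) 4·x·cot(6x) = 2/3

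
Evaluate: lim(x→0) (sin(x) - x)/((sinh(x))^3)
This is a 0/0 indeterminate form.

Apply L'Hôpital's rule: differentiate numerator and denominator separately.
  f(x) = -x + sin(x)   ⇒   f'(x) = cos(x) - 1
  g(x) = sinh(x)^3   ⇒   g'(x) = 3·sinh(x)^2·cosh(x)
  lim(x→0) f'(x)/g'(x) = lim(x→0) (cos(x) - 1)/(3·sinh(x)^2·cosh(x))
  = -1/6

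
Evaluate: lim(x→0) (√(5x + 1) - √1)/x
This is a standard limit.

Factor or rationalize the expression:
  lim(x→0) (√(5x + 1) - √1)/x = 5/2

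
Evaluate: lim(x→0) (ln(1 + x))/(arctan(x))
This is a 0/0 indeterminate form.

Apply L'Hôpital's rule: differentiate numerator and denominator separately.
  f(x) = ln(x + 1)   ⇒   f'(x) = 1/(x + 1)
  g(x) = atan(x)   ⇒   g'(x) = 1/(x^2 + 1)
  lim(x→0) f'(x)/g'(x) = lim(x→0) (1/(x + 1))/(1/(x^2 + 1))
  = 1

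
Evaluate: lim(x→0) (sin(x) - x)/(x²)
This is a 0/0 indeterminate form.

Apply L'Hôpital's rule: differentiate numerator and denominator separately.
  f(x) = -x + sin(x)   ⇒   f'(x) = cos(x) - 1
  g(x) = x^2   ⇒   g'(x) = 2·x
  lim(x→0) f'(x)/g'(x) = lim(x→0) (cos(x) - 1)/(2·x)
  = 0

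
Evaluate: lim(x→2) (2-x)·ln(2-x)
This is a 0·∞ indeterminate form.

Rewrite 0·∞ as a quotient (0/0 or ∞/∞ form), then apply L'Hôpital's rule:
  lim(x→2) (2-x)·ln(2-x) = 0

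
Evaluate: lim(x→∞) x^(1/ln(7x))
This is an exponential indeterminate form.

For exponential indeterminate forms, take the natural log:
  Let L = lim(x→∞) x^(1/ln(7x))
  Then ln(L) = lim(x→∞) [exponent × ln(base)]
  Evaluate using L'Hôpital or standard limits, then exponentiate.
  L = e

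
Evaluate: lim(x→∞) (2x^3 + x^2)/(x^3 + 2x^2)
This is an ∞/∞ indeterminate form.

Apply L'Hôpital's rule: differentiate numerator and denominator separately.
  f(x) = 2·x^3 + x^2   ⇒   f'(x) = 6·x^2 + 2·x
  g(x) = x^3 + 2·x^2   ⇒   g'(x) = 3·x^2 + 4·x
  lim(x→∞) f'(x)/g'(x) = lim(x→∞) (6·x^2 + 2·x)/(3·x^2 + 4·x)
  = 2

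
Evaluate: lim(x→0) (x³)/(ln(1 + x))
This is a 0/0 indeterminate form.

Apply L'Hôpital's rule: differentiate numerator and denominator separately.
  f(x) = x^3   ⇒   f'(x) = 3·x^2
  g(x) = ln(x + 1)   ⇒   g'(x) = 1/(x + 1)
  lim(x→0) f'(x)/g'(x) = lim(x→0) (3·x^2)/(1/(x + 1))
  = 0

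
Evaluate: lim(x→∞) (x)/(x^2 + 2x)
This is an ∞/∞ indeterminate form.

Apply L'Hôpital's rule: differentiate numerator and denominator separately.
  f(x) = x   ⇒   f'(x) = 1
  g(x) = x^2 + 2·x   ⇒   g'(x) = 2·x + 2
  lim(x→∞) f'(x)/g'(x) = lim(x→∞) (1)/(2·x + 2)
  = 0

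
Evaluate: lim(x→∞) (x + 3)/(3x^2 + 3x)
This is an ∞/∞ indeterminate form.

Apply L'Hôpital's rule: differentiate numerator and denominator separately.
  f(x) = x + 3   ⇒   f'(x) = 1
  g(x) = 3·x^2 + 3·x   ⇒   g'(x) = 6·x + 3
  lim(x→∞) f'(x)/g'(x) = lim(x→∞) (1)/(6·x + 3)
  = 0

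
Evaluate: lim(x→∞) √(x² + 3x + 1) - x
This is an ∞-∞ indeterminate form.

Combine fractions or rationalize to convert ∞-∞ to 0/0 form:
  lim(x→∞) √(x² + 3x + 1) - x = 3/2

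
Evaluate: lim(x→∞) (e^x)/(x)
This is an ∞/∞ indeterminate form.

Apply L'Hôpital's rule: differentiate numerator and denominator separately.
  f(x) = e^(x)   ⇒   f'(x) = e^(x)
  g(x) = x   ⇒   g'(x) = 1
  lim(x→∞) f'(x)/g'(x) = lim(x→∞) (e^(x))/(1)
  = ∞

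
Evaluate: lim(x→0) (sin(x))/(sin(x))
This is a 0/0 indeterminate form.

Apply L'Hôpital's rule: differentiate numerator and denominator separately.
  f(x) = sin(x)   ⇒   f'(x) = cos(x)
  g(x) = sin(x)   ⇒   g'(x) = cos(x)
  lim(x→0) f'(x)/g'(x) = lim(x→0) (cos(x))/(cos(x))
  = 1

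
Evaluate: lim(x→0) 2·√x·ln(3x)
This is a 0·∞ indeterminate form.

Rewrite 0·∞ as a quotient (0/0 or ∞/∞ form), then apply L'Hôpital's rule:
  lim(x→0) 2·√x·ln(3x) = 0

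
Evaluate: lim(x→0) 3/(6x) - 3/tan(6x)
This is an ∞-∞ indeterminate form.

Combine fractions or rationalize to convert ∞-∞ to 0/0 form:
  lim(x→0) 3/(6x) - 3/tan(6x) = 0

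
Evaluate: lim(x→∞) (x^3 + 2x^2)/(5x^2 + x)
This is an ∞/∞ indeterminate form.

Apply L'Hôpital's rule: differentiate numerator and denominator separately.
  f(x) = x^3 + 2·x^2   ⇒   f'(x) = 3·x^2 + 4·x
  g(x) = 5·x^2 + x   ⇒   g'(x) = 10·x + 1
  lim(x→∞) f'(x)/g'(x) = lim(x→∞) (3·x^2 + 4·x)/(10·x + 1)
  = ∞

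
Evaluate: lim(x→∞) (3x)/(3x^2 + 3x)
This is an ∞/∞ indeterminate form.

Apply L'Hôpital's rule: differentiate numerator and denominator separately.
  f(x) = 3·x   ⇒   f'(x) = 3
  g(x) = 3·x^2 + 3·x   ⇒   g'(x) = 6·x + 3
  lim(x→∞) f'(x)/g'(x) = lim(x→∞) (3)/(6·x + 3)
  = 0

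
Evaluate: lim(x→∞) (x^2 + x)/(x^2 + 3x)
This is an ∞/∞ indeterminate form.

Apply L'Hôpital's rule: differentiate numerator and denominator separately.
  f(x) = x^2 + x   ⇒   f'(x) = 2·x + 1
  g(x) = x^2 + 3·x   ⇒   g'(x) = 2·x + 3
  lim(x→∞) f'(x)/g'(x) = lim(x→∞) (2·x + 1)/(2·x + 3)
  = 1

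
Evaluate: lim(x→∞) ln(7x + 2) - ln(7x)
This is an ∞-∞ indeterminate form.

Combine fractions or rationalize to convert ∞-∞ to 0/0 form:
  lim(x→∞) ln(7x + 2) - ln(7x) = 0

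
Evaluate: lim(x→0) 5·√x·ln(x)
This is a 0·∞ indeterminate form.

Rewrite 0·∞ as a quotient (0/0 or ∞/∞ form), then apply L'Hôpital's rule:
  lim(x→0) 5·√x·ln(x) = 0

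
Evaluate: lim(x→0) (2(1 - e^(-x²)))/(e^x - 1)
This is a 0/0 indeterminate form.

Apply L'Hôpital's rule: differentiate numerator and denominator separately.
  f(x) = 2 - 2·e^(-x^2)   ⇒   f'(x) = 4·x·e^(-x^2)
  g(x) = e^(x) - 1   ⇒   g'(x) = e^(x)
  lim(x→0) f'(x)/g'(x) = lim(x→0) (4·x·e^(-x^2))/(e^(x))
  = 0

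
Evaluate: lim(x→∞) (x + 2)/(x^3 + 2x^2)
This is an ∞/∞ indeterminate form.

Apply L'Hôpital's rule: differentiate numerator and denominator separately.
  f(x) = x + 2   ⇒   f'(x) = 1
  g(x) = x^3 + 2·x^2   ⇒   g'(x) = 3·x^2 + 4·x
  lim(x→∞) f'(x)/g'(x) = lim(x→∞) (1)/(3·x^2 + 4·x)
  = 0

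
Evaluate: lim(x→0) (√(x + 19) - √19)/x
This is a standard limit.

Factor or rationalize the expression:
  lim(x→0) (√(x + 19) - √19)/x = sqrt(19)/38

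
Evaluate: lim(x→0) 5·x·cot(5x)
This is a 0·∞ indeterminate form.

Rewrite 0·∞ as a quotient (0/0 or ∞/∞ form), then apply L'Hôpital's rule:
  lim(x→0) 5·x·cot(5x) = 1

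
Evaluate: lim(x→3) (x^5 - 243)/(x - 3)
This is a standard limit.

Factor or rationalize the expression:
  lim(x→3) (x^5 - 243)/(x - 3) = 405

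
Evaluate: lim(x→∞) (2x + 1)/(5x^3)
This is an ∞/∞ indeterminate form.

Apply L'Hôpital's rule: differentiate numerator and denominator separately.
  f(x) = 2·x + 1   ⇒   f'(x) = 2
  g(x) = 5·x^3   ⇒   g'(x) = 15·x^2
  lim(x→∞) f'(x)/g'(x) = lim(x→∞) (2)/(15·x^2)
  = 0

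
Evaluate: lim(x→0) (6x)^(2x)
This is an exponential indeterminate form.

For exponential indeterminate forms, take the natural log:
  Let L = lim(x→0) (6x)^(2x)
  Then ln(L) = lim(x→0) [exponent × ln(base)]
  Evaluate using L'Hôpital or standard limits, then exponentiate.
  L = 1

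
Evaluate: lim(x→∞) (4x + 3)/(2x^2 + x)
This is an ∞/∞ indeterminate form.

Apply L'Hôpital's rule: differentiate numerator and denominator separately.
  f(x) = 4·x + 3   ⇒   f'(x) = 4
  g(x) = 2·x^2 + x   ⇒   g'(x) = 4·x + 1
  lim(x→∞) f'(x)/g'(x) = lim(x→∞) (4)/(4·x + 1)
  = 0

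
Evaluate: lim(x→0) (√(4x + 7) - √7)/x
This is a standard limit.

Factor or rationalize the expression:
  lim(x→0) (√(4x + 7) - √7)/x = 2·sqrt(7)/7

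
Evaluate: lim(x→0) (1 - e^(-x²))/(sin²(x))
This is a 0/0 indeterminate form.

Apply L'Hôpital's rule: differentiate numerator and denominator separately.
  f(x) = 1 - e^(-x^2)   ⇒   f'(x) = 2·x·e^(-x^2)
  g(x) = sin(x)^2   ⇒   g'(x) = 2·sin(x)·cos(x)
  lim(x→0) f'(x)/g'(x) = lim(x→0) (2·x·e^(-x^2))/(2·sin(x)·cos(x))
  = 1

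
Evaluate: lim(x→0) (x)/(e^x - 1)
This is a 0/0 indeterminate form.

Apply L'Hôpital's rule: differentiate numerator and denominator separately.
  f(x) = x   ⇒   f'(x) = 1
  g(x) = e^(x) - 1   ⇒   g'(x) = e^(x)
  lim(x→0) f'(x)/g'(x) = lim(x→0) (1)/(e^(x))
  = 1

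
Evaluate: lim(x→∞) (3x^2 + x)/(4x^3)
This is an ∞/∞ indeterminate form.

Apply L'Hôpital's rule: differentiate numerator and denominator separately.
  f(x) = 3·x^2 + x   ⇒   f'(x) = 6·x + 1
  g(x) = 4·x^3   ⇒   g'(x) = 12·x^2
  lim(x→∞) f'(x)/g'(x) = lim(x→∞) (6·x + 1)/(12·x^2)
  = 0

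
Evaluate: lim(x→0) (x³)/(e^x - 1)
This is a 0/0 indeterminate form.

Apply L'Hôpital's rule: differentiate numerator and denominator separately.
  f(x) = x^3   ⇒   f'(x) = 3·x^2
  g(x) = e^(x) - 1   ⇒   g'(x) = e^(x)
  lim(x→0) f'(x)/g'(x) = lim(x→0) (3·x^2)/(e^(x))
  = 0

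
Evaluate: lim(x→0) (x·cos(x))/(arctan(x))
This is a 0/0 indeterminate form.

Apply L'Hôpital's rule: differentiate numerator and denominator separately.
  f(x) = x·cos(x)   ⇒   f'(x) = -x·sin(x) + cos(x)
  g(x) = atan(x)   ⇒   g'(x) = 1/(x^2 + 1)
  lim(x→0) f'(x)/g'(x) = lim(x→0) (-x·sin(x) + cos(x))/(1/(x^2 + 1))
  = 1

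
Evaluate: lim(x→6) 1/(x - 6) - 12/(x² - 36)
This is an ∞-∞ indeterminate form.

Combine fractions or rationalize to convert ∞-∞ to 0/0 form:
  lim(x→6) 1/(x - 6) - 12/(x² - 36) = 1/12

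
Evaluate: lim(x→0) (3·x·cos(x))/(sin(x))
This is a 0/0 indeterminate form.

Apply L'Hôpital's rule: differentiate numerator and denominator separately.
  f(x) = 3·x·cos(x)   ⇒   f'(x) = -3·x·sin(x) + 3·cos(x)
  g(x) = sin(x)   ⇒   g'(x) = cos(x)
  lim(x→0) f'(x)/g'(x) = lim(x→0) (-3·x·sin(x) + 3·cos(x))/(cos(x))
  = 3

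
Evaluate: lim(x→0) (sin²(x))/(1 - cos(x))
This is a 0/0 indeterminate form.

Apply L'Hôpital's rule: differentiate numerator and denominator separately.
  f(x) = sin(x)^2   ⇒   f'(x) = 2·sin(x)·cos(x)
  g(x) = 1 - cos(x)   ⇒   g'(x) = sin(x)
  lim(x→0) f'(x)/g'(x) = lim(x→0) (2·sin(x)·cos(x))/(sin(x))
  = 2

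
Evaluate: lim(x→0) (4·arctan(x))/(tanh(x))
This is a 0/0 indeterminate form.

Apply L'Hôpital's rule: differentiate numerator and denominator separately.
  f(x) = 4·atan(x)   ⇒   f'(x) = 4/(x^2 + 1)
  g(x) = tanh(x)   ⇒   g'(x) = 1 - tanh(x)^2
  lim(x→0) f'(x)/g'(x) = lim(x→0) (4/(x^2 + 1))/(1 - tanh(x)^2)
  = 4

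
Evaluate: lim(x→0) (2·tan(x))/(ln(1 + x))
This is a 0/0 indeterminate form.

Apply L'Hôpital's rule: differentiate numerator and denominator separately.
  f(x) = 2·tan(x)   ⇒   f'(x) = 2·tan(x)^2 + 2
  g(x) = ln(x + 1)   ⇒   g'(x) = 1/(x + 1)
  lim(x→0) f'(x)/g'(x) = lim(x→0) (2·tan(x)^2 + 2)/(1/(x + 1))
  = 2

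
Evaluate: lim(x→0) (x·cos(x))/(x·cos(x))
This is a 0/0 indeterminate form.

Apply L'Hôpital's rule: differentiate numerator and denominator separately.
  f(x) = x·cos(x)   ⇒   f'(x) = -x·sin(x) + cos(x)
  g(x) = x·cos(x)   ⇒   g'(x) = -x·sin(x) + cos(x)
  lim(x→0) f'(x)/g'(x) = lim(x→0) (-x·sin(x) + cos(x))/(-x·sin(x) + cos(x))
  = 1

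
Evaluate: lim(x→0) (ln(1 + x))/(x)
This is a 0/0 indeterminate form.

Apply L'Hôpital's rule: differentiate numerator and denominator separately.
  f(x) = ln(x + 1)   ⇒   f'(x) = 1/(x + 1)
  g(x) = x   ⇒   g'(x) = 1
  lim(x→0) f'(x)/g'(x) = lim(x→0) (1/(x + 1))/(1)
  = 1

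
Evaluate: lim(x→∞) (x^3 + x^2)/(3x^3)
This is an ∞/∞ indeterminate form.

Apply L'Hôpital's rule: differentiate numerator and denominator separately.
  f(x) = x^3 + x^2   ⇒   f'(x) = 3·x^2 + 2·x
  g(x) = 3·x^3   ⇒   g'(x) = 9·x^2
  lim(x→∞) f'(x)/g'(x) = lim(x→∞) (3·x^2 + 2·x)/(9·x^2)
  = 1/3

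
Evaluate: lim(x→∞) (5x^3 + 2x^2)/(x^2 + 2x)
This is an ∞/∞ indeterminate form.

Apply L'Hôpital's rule: differentiate numerator and denominator separately.
  f(x) = 5·x^3 + 2·x^2   ⇒   f'(x) = 15·x^2 + 4·x
  g(x) = x^2 + 2·x   ⇒   g'(x) = 2·x + 2
  lim(x→∞) f'(x)/g'(x) = lim(x→∞) (15·x^2 + 4·x)/(2·x + 2)
  = ∞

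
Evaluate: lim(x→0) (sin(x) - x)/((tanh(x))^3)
This is a 0/0 indeterminate form.

Apply L'Hôpital's rule: differentiate numerator and denominator separately.
  f(x) = -x + sin(x)   ⇒   f'(x) = cos(x) - 1
  g(x) = tanh(x)^3   ⇒   g'(x) = (3 - 3·tanh(x)^2)·tanh(x)^2
  lim(x→0) f'(x)/g'(x) = lim(x→0) (cos(x) - 1)/((3 - 3·tanh(x)^2)·tanh(x)^2)
  = -1/6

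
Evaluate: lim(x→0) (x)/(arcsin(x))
This is a 0/0 indeterminate form.

Apply L'Hôpital's rule: differentiate numerator and denominator separately.
  f(x) = x   ⇒   f'(x) = 1
  g(x) = asin(x)   ⇒   g'(x) = 1/sqrt(1 - x^2)
  lim(x→0) f'(x)/g'(x) = lim(x→0) (1)/(1/sqrt(1 - x^2))
  = 1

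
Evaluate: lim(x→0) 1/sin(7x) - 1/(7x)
This is an ∞-∞ indeterminate form.

Combine fractions or rationalize to convert ∞-∞ to 0/0 form:
  lim(x→0) 1/sin(7x) - 1/(7x) = 0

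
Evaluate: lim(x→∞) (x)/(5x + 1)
This is an ∞/∞ indeterminate form.

Apply L'Hôpital's rule: differentiate numerator and denominator separately.
  f(x) = x   ⇒   f'(x) = 1
  g(x) = 5·x + 1   ⇒   g'(x) = 5
  lim(x→∞) f'(x)/g'(x) = lim(x→∞) (1)/(5)
  = 1/5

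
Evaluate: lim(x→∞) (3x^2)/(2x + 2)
This is an ∞/∞ indeterminate form.

Apply L'Hôpital's rule: differentiate numerator and denominator separately.
  f(x) = 3·x^2   ⇒   f'(x) = 6·x
  g(x) = 2·x + 2   ⇒   g'(x) = 2
  lim(x→∞) f'(x)/g'(x) = lim(x→∞) (6·x)/(2)
  = ∞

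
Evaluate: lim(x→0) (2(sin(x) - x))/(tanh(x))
This is a 0/0 indeterminate form.

Apply L'Hôpital's rule: differentiate numerator and denominator separately.
  f(x) = -2·x + 2·sin(x)   ⇒   f'(x) = 2·cos(x) - 2
  g(x) = tanh(x)   ⇒   g'(x) = 1 - tanh(x)^2
  lim(x→0) f'(x)/g'(x) = lim(x→0) (2·cos(x) - 2)/(1 - tanh(x)^2)
  = 0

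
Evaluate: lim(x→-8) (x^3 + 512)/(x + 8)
This is a standard limit.

Factor or rationalize the expression:
  lim(x→-8) (x^3 + 512)/(x + 8) = 192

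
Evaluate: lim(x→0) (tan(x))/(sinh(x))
This is a 0/0 indeterminate form.

Apply L'Hôpital's rule: differentiate numerator and denominator separately.
  f(x) = tan(x)   ⇒   f'(x) = tan(x)^2 + 1
  g(x) = sinh(x)   ⇒   g'(x) = cosh(x)
  lim(x→0) f'(x)/g'(x) = lim(x→0) (tan(x)^2 + 1)/(cosh(x))
  = 1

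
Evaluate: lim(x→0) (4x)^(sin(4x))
This is an exponential indeterminate form.

For exponential indeterminate forms, take the natural log:
  Let L = lim(x→0) (4x)^(sin(4x))
  Then ln(L) = lim(x→0) [exponent × ln(base)]
  Evaluate using L'Hôpital or standard limits, then exponentiate.
  L = 1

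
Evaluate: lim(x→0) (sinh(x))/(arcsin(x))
This is a 0/0 indeterminate form.

Apply L'Hôpital's rule: differentiate numerator and denominator separately.
  f(x) = sinh(x)   ⇒   f'(x) = cosh(x)
  g(x) = asin(x)   ⇒   g'(x) = 1/sqrt(1 - x^2)
  lim(x→0) f'(x)/g'(x) = lim(x→0) (cosh(x))/(1/sqrt(1 - x^2))
  = 1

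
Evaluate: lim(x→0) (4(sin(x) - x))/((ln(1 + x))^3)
This is a 0/0 indeterminate form.

Apply L'Hôpital's rule: differentiate numerator and denominator separately.
  f(x) = -4·x + 4·sin(x)   ⇒   f'(x) = 4·cos(x) - 4
  g(x) = ln(x + 1)^3   ⇒   g'(x) = 3·ln(x + 1)^2/(x + 1)
  lim(x→0) f'(x)/g'(x) = lim(x→0) (4·cos(x) - 4)/(3·ln(x + 1)^2/(x + 1))
  = -2/3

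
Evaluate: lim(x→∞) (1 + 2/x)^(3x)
This is an exponential indeterminate form.

For exponential indeterminate forms, take the natural log:
  Let L = lim(x→∞) (1 + 2/x)^(3x)
  Then ln(L) = lim(x→∞) [exponent × ln(base)]
  Evaluate using L'Hôpital or standard limits, then exponentiate.
  L = e^(6)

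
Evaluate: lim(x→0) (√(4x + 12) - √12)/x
This is a standard limit.

Factor or rationalize the expression:
  lim(x→0) (√(4x + 12) - √12)/x = sqrt(3)/3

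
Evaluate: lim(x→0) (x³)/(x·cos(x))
This is a 0/0 indeterminate form.

Apply L'Hôpital's rule: differentiate numerator and denominator separately.
  f(x) = x^3   ⇒   f'(x) = 3·x^2
  g(x) = x·cos(x)   ⇒   g'(x) = -x·sin(x) + cos(x)
  lim(x→0) f'(x)/g'(x) = lim(x→0) (3·x^2)/(-x·sin(x) + cos(x))
  = 0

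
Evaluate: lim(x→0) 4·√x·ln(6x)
This is a 0·∞ indeterminate form.

Rewrite 0·∞ as a quotient (0/0 or ∞/∞ form), then apply L'Hôpital's rule:
  lim(x→0) 4·√x·ln(6x) = 0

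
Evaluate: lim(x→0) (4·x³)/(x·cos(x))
This is a 0/0 indeterminate form.

Apply L'Hôpital's rule: differentiate numerator and denominator separately.
  f(x) = 4·x^3   ⇒   f'(x) = 12·x^2
  g(x) = x·cos(x)   ⇒   g'(x) = -x·sin(x) + cos(x)
  lim(x→0) f'(x)/g'(x) = lim(x→0) (12·x^2)/(-x·sin(x) + cos(x))
  = 0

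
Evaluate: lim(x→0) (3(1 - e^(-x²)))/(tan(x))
This is a 0/0 indeterminate form.

Apply L'Hôpital's rule: differentiate numerator and denominator separately.
  f(x) = 3 - 3·e^(-x^2)   ⇒   f'(x) = 6·x·e^(-x^2)
  g(x) = tan(x)   ⇒   g'(x) = tan(x)^2 + 1
  lim(x→0) f'(x)/g'(x) = lim(x→0) (6·x·e^(-x^2))/(tan(x)^2 + 1)
  = 0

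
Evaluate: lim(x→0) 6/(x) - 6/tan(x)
This is an ∞-∞ indeterminate form.

Combine fractions or rationalize to convert ∞-∞ to 0/0 form:
  lim(x→0) 6/(x) - 6/tan(x) = 0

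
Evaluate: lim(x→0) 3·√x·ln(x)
This is a 0·∞ indeterminate form.

Rewrite 0·∞ as a quotient (0/0 or ∞/∞ form), then apply L'Hôpital's rule:
  lim(x→0) 3·√x·ln(x) = 0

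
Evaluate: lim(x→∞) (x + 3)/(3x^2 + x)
This is an ∞/∞ indeterminate form.

Apply L'Hôpital's rule: differentiate numerator and denominator separately.
  f(x) = x + 3   ⇒   f'(x) = 1
  g(x) = 3·x^2 + x   ⇒   g'(x) = 6·x + 1
  lim(x→∞) f'(x)/g'(x) = lim(x→∞) (1)/(6·x + 1)
  = 0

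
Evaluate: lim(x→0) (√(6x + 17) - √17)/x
This is a standard limit.

Factor or rationalize the expression:
  lim(x→0) (√(6x + 17) - √17)/x = 3·sqrt(17)/17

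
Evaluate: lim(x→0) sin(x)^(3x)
This is an exponential indeterminate form.

For exponential indeterminate forms, take the natural log:
  Let L = lim(x→0) sin(x)^(3x)
  Then ln(L) = lim(x→0) [exponent × ln(base)]
  Evaluate using L'Hôpital or standard limits, then exponentiate.
  L = 1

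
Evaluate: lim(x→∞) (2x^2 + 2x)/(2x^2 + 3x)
This is an ∞/∞ indeterminate form.

Apply L'Hôpital's rule: differentiate numerator and denominator separately.
  f(x) = 2·x^2 + 2·x   ⇒   f'(x) = 4·x + 2
  g(x) = 2·x^2 + 3·x   ⇒   g'(x) = 4·x + 3
  lim(x→∞) f'(x)/g'(x) = lim(x→∞) (4·x + 2)/(4·x + 3)
  = 1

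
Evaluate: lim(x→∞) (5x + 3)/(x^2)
This is an ∞/∞ indeterminate form.

Apply L'Hôpital's rule: differentiate numerator and denominator separately.
  f(x) = 5·x + 3   ⇒   f'(x) = 5
  g(x) = x^2   ⇒   g'(x) = 2·x
  lim(x→∞) f'(x)/g'(x) = lim(x→∞) (5)/(2·x)
  = 0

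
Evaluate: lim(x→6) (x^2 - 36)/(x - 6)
This is a standard limit.

Factor or rationalize the expression:
  lim(x→6) (x^2 - 36)/(x - 6) = 12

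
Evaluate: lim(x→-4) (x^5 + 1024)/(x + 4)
This is a standard limit.

Factor or rationalize the expression:
  lim(x→-4) (x^5 + 1024)/(x + 4) = 1280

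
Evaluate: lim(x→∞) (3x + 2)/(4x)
This is an ∞/∞ indeterminate form.

Apply L'Hôpital's rule: differentiate numerator and denominator separately.
  f(x) = 3·x + 2   ⇒   f'(x) = 3
  g(x) = 4·x   ⇒   g'(x) = 4
  lim(x→∞) f'(x)/g'(x) = lim(x→∞) (3)/(4)
  = 3/4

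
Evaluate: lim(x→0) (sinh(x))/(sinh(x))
This is a 0/0 indeterminate form.

Apply L'Hôpital's rule: differentiate numerator and denominator separately.
  f(x) = sinh(x)   ⇒   f'(x) = cosh(x)
  g(x) = sinh(x)   ⇒   g'(x) = cosh(x)
  lim(x→0) f'(x)/g'(x) = lim(x→0) (cosh(x))/(cosh(x))
  = 1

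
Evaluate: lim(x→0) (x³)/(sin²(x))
This is a 0/0 indeterminate form.

Apply L'Hôpital's rule: differentiate numerator and denominator separately.
  f(x) = x^3   ⇒   f'(x) = 3·x^2
  g(x) = sin(x)^2   ⇒   g'(x) = 2·sin(x)·cos(x)
  lim(x→0) f'(x)/g'(x) = lim(x→0) (3·x^2)/(2·sin(x)·cos(x))
  = 0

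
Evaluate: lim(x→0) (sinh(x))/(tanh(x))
This is a 0/0 indeterminate form.

Apply L'Hôpital's rule: differentiate numerator and denominator separately.
  f(x) = sinh(x)   ⇒   f'(x) = cosh(x)
  g(x) = tanh(x)   ⇒   g'(x) = 1 - tanh(x)^2
  lim(x→0) f'(x)/g'(x) = lim(x→0) (cosh(x))/(1 - tanh(x)^2)
  = 1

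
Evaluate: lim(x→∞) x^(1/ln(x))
This is an exponential indeterminate form.

For exponential indeterminate forms, take the natural log:
  Let L = lim(x→∞) x^(1/ln(x))
  Then ln(L) = lim(x→∞) [exponent × ln(base)]
  Evaluate using L'Hôpital or standard limits, then exponentiate.
  L = e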